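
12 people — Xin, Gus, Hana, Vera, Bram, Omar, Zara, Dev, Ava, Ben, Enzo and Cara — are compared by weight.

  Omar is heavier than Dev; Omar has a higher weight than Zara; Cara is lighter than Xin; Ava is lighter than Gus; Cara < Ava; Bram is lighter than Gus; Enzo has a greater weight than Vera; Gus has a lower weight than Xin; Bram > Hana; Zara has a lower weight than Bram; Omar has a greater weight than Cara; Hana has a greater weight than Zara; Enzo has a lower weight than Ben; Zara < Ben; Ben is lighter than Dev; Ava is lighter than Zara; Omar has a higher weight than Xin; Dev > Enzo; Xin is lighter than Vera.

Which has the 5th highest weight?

Piecing the relations together gives one ordering: Cara < Ava < Zara < Hana < Bram < Gus < Xin < Vera < Enzo < Ben < Dev < Omar.
The 5th largest is Vera.

Vera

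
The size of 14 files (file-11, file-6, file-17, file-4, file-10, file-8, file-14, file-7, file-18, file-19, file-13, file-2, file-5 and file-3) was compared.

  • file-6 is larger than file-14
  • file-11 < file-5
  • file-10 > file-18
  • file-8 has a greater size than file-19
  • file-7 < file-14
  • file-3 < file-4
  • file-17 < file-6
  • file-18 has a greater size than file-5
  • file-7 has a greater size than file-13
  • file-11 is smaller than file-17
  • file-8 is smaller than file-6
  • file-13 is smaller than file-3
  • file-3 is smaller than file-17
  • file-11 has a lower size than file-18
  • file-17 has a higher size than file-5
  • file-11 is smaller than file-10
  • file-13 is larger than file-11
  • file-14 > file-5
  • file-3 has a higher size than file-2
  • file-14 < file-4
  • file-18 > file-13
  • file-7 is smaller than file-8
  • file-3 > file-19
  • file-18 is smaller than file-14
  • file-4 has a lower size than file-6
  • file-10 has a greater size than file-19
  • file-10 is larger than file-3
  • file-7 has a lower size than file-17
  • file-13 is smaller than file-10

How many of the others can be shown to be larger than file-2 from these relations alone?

5

Directly above file-2: file-3.
One step further: file-17, file-10, file-4 (4 so far).
One step further: file-6 (5 so far).
No other element is forced above file-2 by the given relations, so the count is 5.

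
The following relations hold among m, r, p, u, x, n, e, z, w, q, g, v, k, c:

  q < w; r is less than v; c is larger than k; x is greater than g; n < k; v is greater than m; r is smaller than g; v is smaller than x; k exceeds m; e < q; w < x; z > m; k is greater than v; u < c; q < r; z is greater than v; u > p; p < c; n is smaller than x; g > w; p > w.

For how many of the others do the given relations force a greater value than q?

From q the given relations immediately reach w, r.
From those, p, v, g, x — 6 in total.
From those, u, z, k, c — 10 in total.
Nothing else is reachable above q; 10 in all.

10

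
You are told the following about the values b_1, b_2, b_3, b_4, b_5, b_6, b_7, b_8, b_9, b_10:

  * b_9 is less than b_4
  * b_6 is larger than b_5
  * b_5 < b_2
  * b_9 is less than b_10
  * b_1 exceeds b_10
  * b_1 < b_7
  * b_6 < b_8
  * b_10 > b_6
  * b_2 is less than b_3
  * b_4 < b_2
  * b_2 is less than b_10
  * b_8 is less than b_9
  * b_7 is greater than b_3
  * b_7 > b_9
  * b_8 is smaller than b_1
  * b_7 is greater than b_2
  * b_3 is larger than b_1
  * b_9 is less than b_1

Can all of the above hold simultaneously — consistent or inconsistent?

Every relation is compatible with b_5 < b_6 < b_8 < b_9 < b_4 < b_2 < b_10 < b_1 < b_3 < b_7; the set is consistent.

consistent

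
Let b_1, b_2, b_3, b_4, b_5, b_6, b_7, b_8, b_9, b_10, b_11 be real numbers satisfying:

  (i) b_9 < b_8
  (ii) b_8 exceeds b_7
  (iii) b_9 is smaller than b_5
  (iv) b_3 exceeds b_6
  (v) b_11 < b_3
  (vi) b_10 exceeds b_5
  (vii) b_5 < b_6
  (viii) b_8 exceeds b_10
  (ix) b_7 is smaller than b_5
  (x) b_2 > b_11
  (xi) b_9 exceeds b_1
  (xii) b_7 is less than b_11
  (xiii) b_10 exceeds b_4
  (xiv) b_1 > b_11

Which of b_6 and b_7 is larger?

b_6

b_7 < b_11 and b_11 < b_1 give b_7 < b_1.
With b_1 < b_9: b_7 < b_11 < b_1 < b_9.
With b_9 < b_5: b_7 < b_11 < b_1 < b_9 < b_5.
Then b_5 < b_6 extends the chain to b_6.
So b_7 < b_6; b_6 is the larger of the two.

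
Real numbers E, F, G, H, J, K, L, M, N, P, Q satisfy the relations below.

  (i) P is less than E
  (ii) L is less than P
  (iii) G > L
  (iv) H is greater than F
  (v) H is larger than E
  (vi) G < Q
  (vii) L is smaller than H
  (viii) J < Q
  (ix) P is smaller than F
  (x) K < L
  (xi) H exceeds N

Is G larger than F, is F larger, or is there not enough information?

Following every chain through G: above G we get Q; below G we get K, L.
F is not reached, and no chain runs the other way from F to G.
So the given relations leave the order of G and F undetermined.

undetermined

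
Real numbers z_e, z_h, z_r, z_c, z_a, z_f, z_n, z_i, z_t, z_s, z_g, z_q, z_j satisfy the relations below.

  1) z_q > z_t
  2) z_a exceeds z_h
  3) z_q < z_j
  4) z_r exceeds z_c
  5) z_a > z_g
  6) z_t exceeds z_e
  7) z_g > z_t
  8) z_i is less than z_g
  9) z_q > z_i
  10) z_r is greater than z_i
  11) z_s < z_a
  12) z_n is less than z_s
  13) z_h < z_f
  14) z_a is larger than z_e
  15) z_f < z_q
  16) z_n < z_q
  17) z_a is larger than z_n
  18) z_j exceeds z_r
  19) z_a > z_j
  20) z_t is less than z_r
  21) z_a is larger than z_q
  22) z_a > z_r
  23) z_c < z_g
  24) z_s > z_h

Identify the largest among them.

z_a

Chaining downward from z_a: directly below it, z_n, z_e, z_h, z_q, z_r, z_s, z_g, z_j; then z_i, z_t, z_c, z_f.
That covers every other element, and nothing is given above z_a, so z_a is the largest.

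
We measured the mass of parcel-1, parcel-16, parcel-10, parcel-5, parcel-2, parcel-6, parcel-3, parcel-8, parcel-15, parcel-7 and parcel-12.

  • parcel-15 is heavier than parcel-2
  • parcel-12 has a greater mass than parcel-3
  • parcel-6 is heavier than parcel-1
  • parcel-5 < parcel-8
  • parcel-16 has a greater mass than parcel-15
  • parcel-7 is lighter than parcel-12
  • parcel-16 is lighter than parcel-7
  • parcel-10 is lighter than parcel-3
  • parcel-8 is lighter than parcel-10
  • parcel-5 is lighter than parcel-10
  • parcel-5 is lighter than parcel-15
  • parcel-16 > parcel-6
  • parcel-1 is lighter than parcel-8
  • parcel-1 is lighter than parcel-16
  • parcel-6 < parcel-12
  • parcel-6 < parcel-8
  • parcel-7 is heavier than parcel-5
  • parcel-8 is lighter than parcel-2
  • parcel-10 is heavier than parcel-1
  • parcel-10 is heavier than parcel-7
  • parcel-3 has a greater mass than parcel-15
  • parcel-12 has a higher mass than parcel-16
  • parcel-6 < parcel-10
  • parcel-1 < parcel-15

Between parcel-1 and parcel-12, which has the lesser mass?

parcel-1

parcel-1 < parcel-6 and parcel-6 < parcel-8 give parcel-1 < parcel-8.
With parcel-8 < parcel-2: parcel-1 < parcel-6 < parcel-8 < parcel-2.
With parcel-2 < parcel-15: parcel-1 < parcel-6 < parcel-8 < parcel-2 < parcel-15.
Then parcel-15 < parcel-16 extends the chain to parcel-16.
Then parcel-16 < parcel-7 extends the chain to parcel-7.
Then parcel-7 < parcel-10 extends the chain to parcel-10.
Then parcel-10 < parcel-3 extends the chain to parcel-3.
Then parcel-3 < parcel-12 extends the chain to parcel-12.
So parcel-1 < parcel-12; parcel-1 is the lighter of the two.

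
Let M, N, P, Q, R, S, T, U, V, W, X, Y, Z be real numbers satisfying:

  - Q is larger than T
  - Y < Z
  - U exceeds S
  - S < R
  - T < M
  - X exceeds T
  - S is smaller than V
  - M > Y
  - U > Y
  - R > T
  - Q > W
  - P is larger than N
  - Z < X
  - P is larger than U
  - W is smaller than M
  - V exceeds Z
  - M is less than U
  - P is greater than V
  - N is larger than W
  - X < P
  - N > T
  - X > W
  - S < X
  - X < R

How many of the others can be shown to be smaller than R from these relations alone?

From R the given relations immediately reach S, T, X.
From those, W, Z — 5 in total.
From those, Y — 6 in total.
No other element is forced below R by the given relations, so the count is 6.

6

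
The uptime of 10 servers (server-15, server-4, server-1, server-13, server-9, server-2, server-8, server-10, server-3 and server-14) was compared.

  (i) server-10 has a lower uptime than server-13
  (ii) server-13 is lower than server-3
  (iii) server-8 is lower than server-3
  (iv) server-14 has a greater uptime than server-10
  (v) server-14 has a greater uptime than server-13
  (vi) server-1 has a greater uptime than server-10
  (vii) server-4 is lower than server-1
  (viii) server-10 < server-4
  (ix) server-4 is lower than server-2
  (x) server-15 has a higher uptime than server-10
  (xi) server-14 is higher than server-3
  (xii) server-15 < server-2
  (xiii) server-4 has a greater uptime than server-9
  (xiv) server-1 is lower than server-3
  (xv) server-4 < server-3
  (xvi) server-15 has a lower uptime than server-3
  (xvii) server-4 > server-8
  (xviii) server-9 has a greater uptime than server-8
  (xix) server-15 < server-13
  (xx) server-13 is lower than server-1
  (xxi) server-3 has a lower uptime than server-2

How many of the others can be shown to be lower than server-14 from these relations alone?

8

Directly below server-14: server-10, server-13, server-3.
One step further: server-8, server-15, server-4, server-1 (7 so far).
One step further: server-9 (8 so far).
Nothing else is reachable below server-14; 8 in all.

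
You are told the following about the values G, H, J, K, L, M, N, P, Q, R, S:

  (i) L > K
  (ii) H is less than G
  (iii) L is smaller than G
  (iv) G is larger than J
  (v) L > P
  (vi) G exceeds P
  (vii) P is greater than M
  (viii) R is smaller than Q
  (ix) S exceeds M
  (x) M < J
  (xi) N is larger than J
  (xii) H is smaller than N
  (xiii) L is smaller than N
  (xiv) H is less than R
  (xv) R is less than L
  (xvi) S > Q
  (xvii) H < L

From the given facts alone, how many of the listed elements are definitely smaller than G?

7

Directly below G: H, P, J, L.
One step further: M, R, K (7 so far).
No other element is forced below G by the given relations, so the count is 7.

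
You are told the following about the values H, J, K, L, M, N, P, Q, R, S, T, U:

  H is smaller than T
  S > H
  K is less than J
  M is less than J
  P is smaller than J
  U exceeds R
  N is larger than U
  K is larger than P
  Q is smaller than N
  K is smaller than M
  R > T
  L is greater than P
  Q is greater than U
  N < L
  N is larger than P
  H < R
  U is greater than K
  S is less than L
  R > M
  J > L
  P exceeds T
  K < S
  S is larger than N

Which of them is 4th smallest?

Chaining the given pairs: H < T < P < K < M < R < U < Q < N < S < L < J.
Counting 4 from the smallest end gives K.

K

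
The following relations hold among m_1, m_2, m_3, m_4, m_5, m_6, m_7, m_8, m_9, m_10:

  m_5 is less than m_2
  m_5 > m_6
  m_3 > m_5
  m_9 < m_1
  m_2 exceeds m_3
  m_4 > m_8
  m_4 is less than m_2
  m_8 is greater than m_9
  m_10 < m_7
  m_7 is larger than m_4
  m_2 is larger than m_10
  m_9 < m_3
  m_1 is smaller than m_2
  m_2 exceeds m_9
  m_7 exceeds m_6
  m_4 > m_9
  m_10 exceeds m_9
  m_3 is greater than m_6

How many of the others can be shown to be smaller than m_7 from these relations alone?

5

The elements the relations force below m_7 are m_9, m_6, m_10, m_8, m_4 — no chain reaches any other.
That is 5.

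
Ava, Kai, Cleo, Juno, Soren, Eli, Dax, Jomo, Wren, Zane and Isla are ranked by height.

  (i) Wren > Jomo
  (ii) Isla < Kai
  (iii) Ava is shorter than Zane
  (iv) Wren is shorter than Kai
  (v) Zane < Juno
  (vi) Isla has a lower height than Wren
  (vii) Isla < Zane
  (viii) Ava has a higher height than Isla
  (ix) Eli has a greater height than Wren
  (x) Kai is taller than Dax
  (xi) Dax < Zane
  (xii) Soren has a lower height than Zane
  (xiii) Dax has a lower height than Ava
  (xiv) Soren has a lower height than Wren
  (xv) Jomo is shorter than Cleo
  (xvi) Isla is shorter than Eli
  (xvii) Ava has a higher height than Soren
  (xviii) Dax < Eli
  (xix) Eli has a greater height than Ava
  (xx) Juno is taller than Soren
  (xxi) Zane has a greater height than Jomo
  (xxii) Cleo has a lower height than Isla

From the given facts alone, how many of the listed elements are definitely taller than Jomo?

8

The elements the relations force above Jomo are Cleo, Isla, Wren, Ava, Zane, Eli, Kai, Juno — no chain reaches any other.
That is 8.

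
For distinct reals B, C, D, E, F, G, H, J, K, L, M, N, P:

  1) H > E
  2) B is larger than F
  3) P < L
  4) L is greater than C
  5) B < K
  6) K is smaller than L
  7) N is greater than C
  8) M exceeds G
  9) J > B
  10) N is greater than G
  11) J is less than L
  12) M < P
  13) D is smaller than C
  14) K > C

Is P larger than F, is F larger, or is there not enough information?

undetermined

Following every chain through F: above F we get B, K, J, L.
P is not reached, and no chain runs the other way from P to F.
So the given relations leave the order of F and P undetermined.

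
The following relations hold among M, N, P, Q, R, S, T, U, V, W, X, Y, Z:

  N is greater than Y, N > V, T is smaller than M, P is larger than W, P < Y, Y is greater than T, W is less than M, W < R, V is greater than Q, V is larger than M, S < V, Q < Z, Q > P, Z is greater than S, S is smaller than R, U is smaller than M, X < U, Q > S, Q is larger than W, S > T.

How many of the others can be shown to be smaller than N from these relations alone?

From N the given relations immediately reach Y, V.
From those, P, T, S, Q, M — 7 in total.
From those, W, U — 9 in total.
From those, X — 10 in total.
No other element is forced below N by the given relations, so the count is 10.

10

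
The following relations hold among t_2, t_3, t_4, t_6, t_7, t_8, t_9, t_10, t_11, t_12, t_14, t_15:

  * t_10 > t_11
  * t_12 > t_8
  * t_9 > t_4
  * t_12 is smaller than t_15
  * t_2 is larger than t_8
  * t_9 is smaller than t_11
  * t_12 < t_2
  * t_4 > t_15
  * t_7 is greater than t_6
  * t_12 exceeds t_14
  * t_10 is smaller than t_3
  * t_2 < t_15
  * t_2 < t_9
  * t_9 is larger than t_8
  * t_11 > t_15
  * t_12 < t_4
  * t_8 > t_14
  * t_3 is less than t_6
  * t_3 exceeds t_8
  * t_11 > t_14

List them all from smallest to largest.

Nothing is placed below t_14, so it is least; from there t_14 < t_8; t_8 < t_12; t_12 < t_2; t_2 < t_15; t_15 < t_4; t_4 < t_9; t_9 < t_11; t_11 < t_10; t_10 < t_3; t_3 < t_6; t_6 < t_7, each given directly.

t_14 < t_8 < t_12 < t_2 < t_15 < t_4 < t_9 < t_11 < t_10 < t_3 < t_6 < t_7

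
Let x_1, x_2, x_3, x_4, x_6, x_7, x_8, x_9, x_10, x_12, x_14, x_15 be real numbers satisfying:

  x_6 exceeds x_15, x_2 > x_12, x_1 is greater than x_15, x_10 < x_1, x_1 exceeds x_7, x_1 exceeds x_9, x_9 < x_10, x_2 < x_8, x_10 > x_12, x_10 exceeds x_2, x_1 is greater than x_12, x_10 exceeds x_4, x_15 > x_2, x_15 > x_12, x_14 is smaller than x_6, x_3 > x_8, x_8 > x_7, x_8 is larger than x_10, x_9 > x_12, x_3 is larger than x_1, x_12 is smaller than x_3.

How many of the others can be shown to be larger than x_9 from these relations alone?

4

The elements the relations force above x_9 are x_10, x_8, x_1, x_3 — no chain reaches any other.
That is 4.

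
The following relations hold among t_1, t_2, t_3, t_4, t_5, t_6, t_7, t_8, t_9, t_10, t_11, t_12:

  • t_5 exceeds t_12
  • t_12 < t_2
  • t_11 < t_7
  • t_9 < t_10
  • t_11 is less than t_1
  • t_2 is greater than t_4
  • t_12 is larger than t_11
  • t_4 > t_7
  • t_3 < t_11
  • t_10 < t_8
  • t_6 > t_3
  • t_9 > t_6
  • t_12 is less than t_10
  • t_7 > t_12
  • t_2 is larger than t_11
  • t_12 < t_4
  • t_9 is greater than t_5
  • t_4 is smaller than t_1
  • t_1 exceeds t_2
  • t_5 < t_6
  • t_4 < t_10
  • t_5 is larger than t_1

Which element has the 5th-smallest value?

Chaining the given pairs: t_3 < t_11 < t_12 < t_7 < t_4 < t_2 < t_1 < t_5 < t_6 < t_9 < t_10 < t_8.
The 5th smallest is t_4.

t_4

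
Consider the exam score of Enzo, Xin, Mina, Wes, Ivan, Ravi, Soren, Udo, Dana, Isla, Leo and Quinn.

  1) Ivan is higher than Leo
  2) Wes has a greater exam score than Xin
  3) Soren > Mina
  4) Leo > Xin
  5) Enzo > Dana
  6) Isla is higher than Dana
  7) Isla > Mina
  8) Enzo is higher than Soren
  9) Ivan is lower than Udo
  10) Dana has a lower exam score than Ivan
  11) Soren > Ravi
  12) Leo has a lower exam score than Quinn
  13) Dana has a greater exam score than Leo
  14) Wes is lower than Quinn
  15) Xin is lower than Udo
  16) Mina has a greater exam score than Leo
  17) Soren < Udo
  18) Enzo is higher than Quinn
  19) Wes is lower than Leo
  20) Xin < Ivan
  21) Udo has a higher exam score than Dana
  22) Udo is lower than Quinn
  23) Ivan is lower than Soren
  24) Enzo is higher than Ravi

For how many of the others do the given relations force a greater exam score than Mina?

From Mina the given relations immediately reach Soren, Isla.
From those, Udo, Enzo — 4 in total.
From those, Quinn — 5 in total.
No other element is forced above Mina by the given relations, so the count is 5.

5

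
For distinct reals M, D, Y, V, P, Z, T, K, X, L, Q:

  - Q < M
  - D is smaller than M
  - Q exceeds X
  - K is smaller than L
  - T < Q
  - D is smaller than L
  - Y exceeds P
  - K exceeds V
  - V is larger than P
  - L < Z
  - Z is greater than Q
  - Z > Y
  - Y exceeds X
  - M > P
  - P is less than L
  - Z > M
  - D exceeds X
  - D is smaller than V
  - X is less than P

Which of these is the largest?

X is not greatest since X < D; D is not greatest since D < V; T is not greatest since T < Q; Q is not greatest since Q < Z; P is not greatest since P < Y; V is not greatest since V < K; K is not greatest since K < L; L is not greatest since L < Z; M is not greatest since M < Z; Y is not greatest since Y < Z.
Only Z has nothing above it, so Z is the largest.

Z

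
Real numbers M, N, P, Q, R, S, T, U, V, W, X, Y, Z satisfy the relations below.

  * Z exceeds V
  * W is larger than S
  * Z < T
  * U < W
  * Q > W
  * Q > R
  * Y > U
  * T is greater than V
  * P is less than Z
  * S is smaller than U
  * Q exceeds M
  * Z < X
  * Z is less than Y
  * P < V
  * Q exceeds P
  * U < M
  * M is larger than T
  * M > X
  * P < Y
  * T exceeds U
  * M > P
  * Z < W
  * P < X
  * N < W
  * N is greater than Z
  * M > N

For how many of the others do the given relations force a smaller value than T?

The elements the relations force below T are P, S, U, V, Z — no chain reaches any other.
That is 5.

5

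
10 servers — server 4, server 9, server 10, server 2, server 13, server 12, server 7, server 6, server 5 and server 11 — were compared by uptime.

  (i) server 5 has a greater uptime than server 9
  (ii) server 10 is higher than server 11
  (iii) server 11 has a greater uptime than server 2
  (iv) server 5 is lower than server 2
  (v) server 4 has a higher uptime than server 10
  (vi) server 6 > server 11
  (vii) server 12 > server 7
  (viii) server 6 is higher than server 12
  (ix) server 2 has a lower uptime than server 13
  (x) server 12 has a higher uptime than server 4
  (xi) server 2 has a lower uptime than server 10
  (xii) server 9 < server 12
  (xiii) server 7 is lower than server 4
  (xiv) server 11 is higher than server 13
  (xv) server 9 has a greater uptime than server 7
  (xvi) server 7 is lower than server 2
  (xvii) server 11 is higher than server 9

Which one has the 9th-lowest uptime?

The consecutive relations fix a unique order: server 7 < server 9 < server 5 < server 2 < server 13 < server 11 < server 10 < server 4 < server 12 < server 6.
The 9th smallest is server 12.

server 12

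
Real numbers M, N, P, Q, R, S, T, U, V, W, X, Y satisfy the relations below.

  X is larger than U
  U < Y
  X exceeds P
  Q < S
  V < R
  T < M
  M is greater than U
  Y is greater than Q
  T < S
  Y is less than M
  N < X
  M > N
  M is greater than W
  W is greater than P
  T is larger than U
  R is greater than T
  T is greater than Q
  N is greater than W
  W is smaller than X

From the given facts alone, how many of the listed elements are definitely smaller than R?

4

Directly below R: V, T.
One step further: U, Q (4 so far).
No other element is forced below R by the given relations, so the count is 4.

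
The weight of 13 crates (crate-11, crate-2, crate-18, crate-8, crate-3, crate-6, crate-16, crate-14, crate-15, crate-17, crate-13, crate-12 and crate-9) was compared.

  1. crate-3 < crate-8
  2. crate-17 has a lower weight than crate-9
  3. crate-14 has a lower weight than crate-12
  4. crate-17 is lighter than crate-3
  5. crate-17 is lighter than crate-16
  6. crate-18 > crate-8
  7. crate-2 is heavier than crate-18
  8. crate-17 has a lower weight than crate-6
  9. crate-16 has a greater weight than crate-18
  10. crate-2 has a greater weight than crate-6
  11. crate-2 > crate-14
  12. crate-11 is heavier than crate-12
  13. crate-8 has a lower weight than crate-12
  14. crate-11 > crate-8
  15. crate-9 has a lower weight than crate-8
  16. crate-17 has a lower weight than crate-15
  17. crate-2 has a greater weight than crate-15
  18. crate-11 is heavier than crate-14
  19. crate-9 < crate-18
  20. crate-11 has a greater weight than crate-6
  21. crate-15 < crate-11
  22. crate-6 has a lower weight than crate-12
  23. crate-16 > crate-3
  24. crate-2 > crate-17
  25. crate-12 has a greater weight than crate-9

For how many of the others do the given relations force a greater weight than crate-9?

6

From crate-9 the given relations immediately reach crate-8, crate-12, crate-18.
From those, crate-16, crate-11, crate-2 — 6 in total.
No other element is forced above crate-9 by the given relations, so the count is 6.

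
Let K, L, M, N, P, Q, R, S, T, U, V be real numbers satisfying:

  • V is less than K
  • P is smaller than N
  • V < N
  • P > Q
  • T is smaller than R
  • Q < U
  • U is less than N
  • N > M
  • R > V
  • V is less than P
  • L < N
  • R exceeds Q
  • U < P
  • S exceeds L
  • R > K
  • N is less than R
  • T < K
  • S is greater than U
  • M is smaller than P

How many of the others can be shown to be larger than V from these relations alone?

Directly above V: P, K, N, R.
Nothing else is reachable above V; 4 in all.

4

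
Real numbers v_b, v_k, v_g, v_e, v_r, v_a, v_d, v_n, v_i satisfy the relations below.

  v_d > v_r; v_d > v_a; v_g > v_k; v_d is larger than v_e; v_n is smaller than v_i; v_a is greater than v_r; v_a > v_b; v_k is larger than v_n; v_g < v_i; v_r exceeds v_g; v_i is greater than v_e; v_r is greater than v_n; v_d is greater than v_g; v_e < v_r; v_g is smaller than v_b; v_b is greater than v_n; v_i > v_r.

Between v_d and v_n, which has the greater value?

Link the given pairs in sequence: v_n < v_k; v_k < v_g; v_g < v_b; v_b < v_a; v_a < v_d.
Chaining these gives v_n < v_k < v_g < v_b < v_a < v_d.
So v_n < v_d; v_d is the larger of the two.

v_d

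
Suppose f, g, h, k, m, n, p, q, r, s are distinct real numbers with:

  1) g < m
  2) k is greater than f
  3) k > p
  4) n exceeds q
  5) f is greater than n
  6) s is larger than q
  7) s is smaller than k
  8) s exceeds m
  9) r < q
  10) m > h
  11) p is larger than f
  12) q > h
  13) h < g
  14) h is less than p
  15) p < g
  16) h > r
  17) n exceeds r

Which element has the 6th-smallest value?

Piecing the relations together gives one ordering: r < h < q < n < f < p < g < m < s < k.
Counting 6 from the smallest end gives p.

p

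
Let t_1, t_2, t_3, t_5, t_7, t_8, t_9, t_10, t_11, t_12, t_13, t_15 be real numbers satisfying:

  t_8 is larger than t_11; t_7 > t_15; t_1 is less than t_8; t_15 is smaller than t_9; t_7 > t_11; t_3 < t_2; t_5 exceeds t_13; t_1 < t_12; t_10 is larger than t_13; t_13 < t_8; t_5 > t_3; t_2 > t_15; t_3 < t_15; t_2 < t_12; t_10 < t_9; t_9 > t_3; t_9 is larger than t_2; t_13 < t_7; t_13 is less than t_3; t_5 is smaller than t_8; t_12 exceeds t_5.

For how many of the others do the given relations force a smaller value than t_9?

The elements the relations force below t_9 are t_13, t_3, t_15, t_10, t_2 — no chain reaches any other.
That is 5.

5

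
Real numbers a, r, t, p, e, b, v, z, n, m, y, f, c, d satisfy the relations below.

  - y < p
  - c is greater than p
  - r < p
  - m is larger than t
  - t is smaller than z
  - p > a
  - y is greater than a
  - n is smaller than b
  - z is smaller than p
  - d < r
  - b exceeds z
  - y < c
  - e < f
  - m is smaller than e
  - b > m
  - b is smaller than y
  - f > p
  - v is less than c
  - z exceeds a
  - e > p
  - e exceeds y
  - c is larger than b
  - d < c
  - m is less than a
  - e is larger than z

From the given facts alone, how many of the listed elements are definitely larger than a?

From a the given relations immediately reach z, y, p.
From those, b, e, f, c — 7 in total.
No other element is forced above a by the given relations, so the count is 7.

7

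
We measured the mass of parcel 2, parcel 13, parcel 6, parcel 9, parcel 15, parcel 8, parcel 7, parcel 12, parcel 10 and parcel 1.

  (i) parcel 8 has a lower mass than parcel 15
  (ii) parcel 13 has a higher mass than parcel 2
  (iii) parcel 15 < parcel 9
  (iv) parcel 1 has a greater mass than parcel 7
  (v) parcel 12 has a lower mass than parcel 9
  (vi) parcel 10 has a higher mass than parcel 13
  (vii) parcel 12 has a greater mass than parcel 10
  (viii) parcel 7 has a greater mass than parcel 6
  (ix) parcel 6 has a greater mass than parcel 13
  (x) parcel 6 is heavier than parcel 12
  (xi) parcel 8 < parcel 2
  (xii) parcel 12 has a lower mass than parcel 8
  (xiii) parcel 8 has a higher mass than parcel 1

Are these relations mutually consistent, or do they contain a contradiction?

We have parcel 8 < parcel 2 stated directly, yet also parcel 2 < parcel 13 < parcel 10 < parcel 12 < parcel 6 < parcel 7 < parcel 1 < parcel 8 by chaining the others — so parcel 2 < parcel 8. Contradiction.

inconsistent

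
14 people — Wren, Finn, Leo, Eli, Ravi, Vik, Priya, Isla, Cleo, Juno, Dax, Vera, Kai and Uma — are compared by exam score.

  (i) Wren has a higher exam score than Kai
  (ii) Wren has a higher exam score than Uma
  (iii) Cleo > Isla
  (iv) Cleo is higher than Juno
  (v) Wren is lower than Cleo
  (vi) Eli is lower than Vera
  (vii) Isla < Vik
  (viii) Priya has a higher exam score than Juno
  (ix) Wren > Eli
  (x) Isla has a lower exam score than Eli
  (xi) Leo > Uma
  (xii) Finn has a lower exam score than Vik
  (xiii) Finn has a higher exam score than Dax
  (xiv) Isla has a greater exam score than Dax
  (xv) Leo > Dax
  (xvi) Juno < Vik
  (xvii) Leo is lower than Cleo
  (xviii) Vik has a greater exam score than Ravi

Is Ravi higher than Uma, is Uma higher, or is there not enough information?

Following every chain through Uma: above Uma we get Wren, Leo, Cleo.
Ravi is not reached, and no chain runs the other way from Ravi to Uma.
So the given relations leave the order of Uma and Ravi undetermined.

undetermined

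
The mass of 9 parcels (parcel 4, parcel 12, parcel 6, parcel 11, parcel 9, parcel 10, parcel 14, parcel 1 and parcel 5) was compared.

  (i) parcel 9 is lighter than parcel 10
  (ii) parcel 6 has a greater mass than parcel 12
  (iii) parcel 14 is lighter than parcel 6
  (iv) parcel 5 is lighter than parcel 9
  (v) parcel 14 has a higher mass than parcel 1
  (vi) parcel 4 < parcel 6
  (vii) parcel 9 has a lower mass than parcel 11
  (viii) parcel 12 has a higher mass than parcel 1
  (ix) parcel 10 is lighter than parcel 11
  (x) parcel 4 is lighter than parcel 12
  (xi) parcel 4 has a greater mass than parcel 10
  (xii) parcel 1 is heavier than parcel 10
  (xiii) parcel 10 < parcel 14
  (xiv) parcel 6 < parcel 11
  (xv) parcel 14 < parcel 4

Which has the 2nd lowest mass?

parcel 9

Chaining the given pairs: parcel 5 < parcel 9 < parcel 10 < parcel 1 < parcel 14 < parcel 4 < parcel 12 < parcel 6 < parcel 11.
The 2nd smallest is parcel 9.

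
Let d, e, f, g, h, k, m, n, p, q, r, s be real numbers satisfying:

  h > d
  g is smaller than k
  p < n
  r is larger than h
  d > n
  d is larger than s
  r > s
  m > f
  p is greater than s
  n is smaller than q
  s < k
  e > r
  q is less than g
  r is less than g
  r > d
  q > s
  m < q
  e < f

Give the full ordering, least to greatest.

Each adjacent pair is fixed by a given relation: s < p; p < n; n < d; d < h; h < r; r < e; e < f; f < m; m < q; q < g; g < k. Chaining them end to end gives the full order.

s < p < n < d < h < r < e < f < m < q < g < k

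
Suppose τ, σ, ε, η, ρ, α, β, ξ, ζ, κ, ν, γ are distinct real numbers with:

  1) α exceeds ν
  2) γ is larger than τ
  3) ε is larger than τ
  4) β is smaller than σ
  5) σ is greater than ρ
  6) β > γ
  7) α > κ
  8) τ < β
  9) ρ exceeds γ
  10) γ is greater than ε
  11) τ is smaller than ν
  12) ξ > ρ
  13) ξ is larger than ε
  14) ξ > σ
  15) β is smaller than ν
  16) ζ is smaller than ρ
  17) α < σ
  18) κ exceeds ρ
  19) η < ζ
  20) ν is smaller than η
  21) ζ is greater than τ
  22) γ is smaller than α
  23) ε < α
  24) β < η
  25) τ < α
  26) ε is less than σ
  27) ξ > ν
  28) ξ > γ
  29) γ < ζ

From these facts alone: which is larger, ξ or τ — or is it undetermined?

τ < ε < γ < β < ν < η < ζ < ρ < κ < α < σ < ξ, by transitivity through ε, γ, β, ν, η, ζ, ρ, κ, α, σ.
So ξ is larger.

ξ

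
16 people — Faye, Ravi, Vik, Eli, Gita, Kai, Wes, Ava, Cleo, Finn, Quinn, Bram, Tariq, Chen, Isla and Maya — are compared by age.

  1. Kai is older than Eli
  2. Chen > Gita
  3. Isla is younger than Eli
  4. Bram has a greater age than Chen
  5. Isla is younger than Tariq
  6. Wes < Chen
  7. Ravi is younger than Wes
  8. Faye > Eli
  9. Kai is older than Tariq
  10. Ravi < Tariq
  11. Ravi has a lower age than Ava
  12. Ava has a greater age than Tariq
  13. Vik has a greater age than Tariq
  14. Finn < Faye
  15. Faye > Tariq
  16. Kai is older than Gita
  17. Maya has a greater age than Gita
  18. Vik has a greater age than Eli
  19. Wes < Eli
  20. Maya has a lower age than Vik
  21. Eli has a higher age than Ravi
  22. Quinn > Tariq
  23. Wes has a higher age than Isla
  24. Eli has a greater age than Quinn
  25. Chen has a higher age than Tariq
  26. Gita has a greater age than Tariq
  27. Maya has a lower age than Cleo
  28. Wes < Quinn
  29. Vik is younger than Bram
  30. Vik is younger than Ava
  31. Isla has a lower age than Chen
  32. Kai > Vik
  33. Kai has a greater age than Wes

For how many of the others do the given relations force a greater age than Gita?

7

Directly above Gita: Maya, Chen, Kai.
One step further: Vik, Bram, Cleo (6 so far).
One step further: Ava (7 so far).
Nothing else is reachable above Gita; 7 in all.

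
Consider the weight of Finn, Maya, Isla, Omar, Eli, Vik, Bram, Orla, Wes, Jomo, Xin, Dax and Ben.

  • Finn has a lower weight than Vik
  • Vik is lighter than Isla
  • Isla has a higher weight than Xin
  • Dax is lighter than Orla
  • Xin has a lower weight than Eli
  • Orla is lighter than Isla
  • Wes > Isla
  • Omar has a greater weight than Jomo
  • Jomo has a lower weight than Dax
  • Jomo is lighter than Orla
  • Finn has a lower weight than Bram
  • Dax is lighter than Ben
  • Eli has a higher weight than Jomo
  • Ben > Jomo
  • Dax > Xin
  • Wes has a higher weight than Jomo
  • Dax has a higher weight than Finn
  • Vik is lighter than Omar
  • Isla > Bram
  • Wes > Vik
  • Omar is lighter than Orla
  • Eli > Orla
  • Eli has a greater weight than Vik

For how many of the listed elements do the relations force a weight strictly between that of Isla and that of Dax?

Chaining upward from Dax reaches: Ben, Orla, Eli, Wes.
Chaining downward from Isla reaches: Finn, Jomo, Xin, Vik, Bram, Omar, Orla.
Strictly between Dax and Isla are those in both lists: Orla — 1 element.

1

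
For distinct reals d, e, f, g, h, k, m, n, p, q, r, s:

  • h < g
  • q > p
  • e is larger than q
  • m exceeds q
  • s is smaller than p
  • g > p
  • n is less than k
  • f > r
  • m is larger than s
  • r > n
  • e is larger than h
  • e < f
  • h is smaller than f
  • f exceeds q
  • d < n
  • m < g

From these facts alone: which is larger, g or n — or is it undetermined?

Following every chain through n: above n we get r, k, f; below n we get d.
g is not reached, and no chain runs the other way from g to n.
So the given relations leave the order of n and g undetermined.

undetermined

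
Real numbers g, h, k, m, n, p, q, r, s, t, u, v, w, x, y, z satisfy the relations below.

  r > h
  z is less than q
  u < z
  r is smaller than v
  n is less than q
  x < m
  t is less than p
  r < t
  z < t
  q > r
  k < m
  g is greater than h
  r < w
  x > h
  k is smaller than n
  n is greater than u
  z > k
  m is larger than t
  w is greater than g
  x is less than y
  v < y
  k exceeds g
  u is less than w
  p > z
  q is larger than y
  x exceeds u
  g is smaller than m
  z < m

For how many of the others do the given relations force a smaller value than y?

5

The elements the relations force below y are h, r, v, u, x — no chain reaches any other.
That is 5.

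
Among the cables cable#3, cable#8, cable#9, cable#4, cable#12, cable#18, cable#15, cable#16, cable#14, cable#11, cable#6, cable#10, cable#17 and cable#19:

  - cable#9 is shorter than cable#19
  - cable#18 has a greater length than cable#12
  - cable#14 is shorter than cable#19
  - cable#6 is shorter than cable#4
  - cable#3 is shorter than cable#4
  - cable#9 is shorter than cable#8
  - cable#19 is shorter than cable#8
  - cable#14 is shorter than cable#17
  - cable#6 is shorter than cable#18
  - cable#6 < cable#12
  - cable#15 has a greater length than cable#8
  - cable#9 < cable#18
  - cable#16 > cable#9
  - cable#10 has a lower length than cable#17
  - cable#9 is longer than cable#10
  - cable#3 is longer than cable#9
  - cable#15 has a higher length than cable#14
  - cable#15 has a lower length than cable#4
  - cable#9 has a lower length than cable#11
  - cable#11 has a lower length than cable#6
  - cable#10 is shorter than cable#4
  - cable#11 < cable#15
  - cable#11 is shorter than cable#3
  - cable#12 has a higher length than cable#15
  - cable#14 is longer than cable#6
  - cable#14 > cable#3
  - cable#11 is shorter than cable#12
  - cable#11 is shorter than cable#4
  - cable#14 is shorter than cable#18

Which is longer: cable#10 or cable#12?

cable#12

cable#10 < cable#9 and cable#9 < cable#11 give cable#10 < cable#11.
With cable#11 < cable#3: cable#10 < cable#9 < cable#11 < cable#3.
With cable#3 < cable#14: cable#10 < cable#9 < cable#11 < cable#3 < cable#14.
With cable#14 < cable#19: cable#10 < cable#9 < cable#11 < cable#3 < cable#14 < cable#19.
Then cable#19 < cable#8 extends the chain to cable#8.
With cable#8 < cable#15: cable#10 < cable#9 < cable#11 < cable#3 < cable#14 < cable#19 < cable#8 < cable#15.
With cable#15 < cable#12: cable#10 < cable#9 < cable#11 < cable#3 < cable#14 < cable#19 < cable#8 < cable#15 < cable#12.
So cable#10 < cable#12; cable#12 is the longer of the two.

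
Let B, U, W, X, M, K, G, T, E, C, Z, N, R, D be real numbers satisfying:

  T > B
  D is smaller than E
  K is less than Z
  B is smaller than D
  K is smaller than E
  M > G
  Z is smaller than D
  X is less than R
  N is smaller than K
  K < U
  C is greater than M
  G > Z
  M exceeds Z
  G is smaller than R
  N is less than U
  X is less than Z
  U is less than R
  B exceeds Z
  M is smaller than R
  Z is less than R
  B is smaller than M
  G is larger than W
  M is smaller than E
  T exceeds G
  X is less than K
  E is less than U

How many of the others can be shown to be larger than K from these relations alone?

10

Directly above K: Z, E, U.
One step further: B, D, G, M, R (8 so far).
One step further: T, C (10 so far).
Nothing else is reachable above K; 10 in all.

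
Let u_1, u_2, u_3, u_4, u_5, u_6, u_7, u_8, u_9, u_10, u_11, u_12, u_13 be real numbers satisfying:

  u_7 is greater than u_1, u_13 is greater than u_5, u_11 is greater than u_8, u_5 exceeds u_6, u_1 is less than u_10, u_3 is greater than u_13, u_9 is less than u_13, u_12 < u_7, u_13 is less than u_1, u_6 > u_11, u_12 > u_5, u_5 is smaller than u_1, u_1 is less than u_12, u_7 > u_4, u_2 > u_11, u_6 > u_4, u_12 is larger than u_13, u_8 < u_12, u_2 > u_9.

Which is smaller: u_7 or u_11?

u_11 < u_6 and u_6 < u_5 give u_11 < u_5.
With u_5 < u_13: u_11 < u_6 < u_5 < u_13.
With u_13 < u_1: u_11 < u_6 < u_5 < u_13 < u_1.
Then u_1 < u_12 extends the chain to u_12.
With u_12 < u_7: u_11 < u_6 < u_5 < u_13 < u_1 < u_12 < u_7.
So u_11 < u_7; u_11 is the smaller of the two.

u_11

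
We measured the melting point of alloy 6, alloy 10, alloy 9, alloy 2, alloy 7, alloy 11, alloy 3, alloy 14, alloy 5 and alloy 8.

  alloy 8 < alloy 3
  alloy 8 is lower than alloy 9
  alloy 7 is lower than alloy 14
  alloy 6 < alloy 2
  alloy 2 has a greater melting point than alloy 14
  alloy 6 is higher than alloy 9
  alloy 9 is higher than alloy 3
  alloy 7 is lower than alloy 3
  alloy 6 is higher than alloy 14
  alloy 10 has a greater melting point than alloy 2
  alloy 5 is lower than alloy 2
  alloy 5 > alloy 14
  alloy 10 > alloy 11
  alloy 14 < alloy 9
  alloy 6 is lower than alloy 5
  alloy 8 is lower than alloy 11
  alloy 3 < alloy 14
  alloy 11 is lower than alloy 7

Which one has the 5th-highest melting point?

Chaining the given pairs: alloy 8 < alloy 11 < alloy 7 < alloy 3 < alloy 14 < alloy 9 < alloy 6 < alloy 5 < alloy 2 < alloy 10.
Counting 5 from the largest end gives alloy 9.

alloy 9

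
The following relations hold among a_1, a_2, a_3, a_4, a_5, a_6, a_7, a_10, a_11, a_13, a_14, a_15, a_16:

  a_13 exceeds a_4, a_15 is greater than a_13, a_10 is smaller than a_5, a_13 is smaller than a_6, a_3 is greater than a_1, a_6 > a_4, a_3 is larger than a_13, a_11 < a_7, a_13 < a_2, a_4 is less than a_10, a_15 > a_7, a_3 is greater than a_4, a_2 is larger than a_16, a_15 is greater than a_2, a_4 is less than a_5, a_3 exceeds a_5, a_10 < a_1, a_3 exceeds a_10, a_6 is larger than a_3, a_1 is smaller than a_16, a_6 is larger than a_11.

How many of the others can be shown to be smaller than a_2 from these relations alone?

5

The elements the relations force below a_2 are a_4, a_10, a_1, a_13, a_16 — no chain reaches any other.
That is 5.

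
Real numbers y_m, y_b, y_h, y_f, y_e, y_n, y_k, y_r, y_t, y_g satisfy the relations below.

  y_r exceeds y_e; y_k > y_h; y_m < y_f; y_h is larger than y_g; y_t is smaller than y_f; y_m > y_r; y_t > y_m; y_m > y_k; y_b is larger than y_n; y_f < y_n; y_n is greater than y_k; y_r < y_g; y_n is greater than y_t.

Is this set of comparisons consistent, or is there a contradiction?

consistent

Every relation is compatible with y_e < y_r < y_g < y_h < y_k < y_m < y_t < y_f < y_n < y_b; the set is consistent.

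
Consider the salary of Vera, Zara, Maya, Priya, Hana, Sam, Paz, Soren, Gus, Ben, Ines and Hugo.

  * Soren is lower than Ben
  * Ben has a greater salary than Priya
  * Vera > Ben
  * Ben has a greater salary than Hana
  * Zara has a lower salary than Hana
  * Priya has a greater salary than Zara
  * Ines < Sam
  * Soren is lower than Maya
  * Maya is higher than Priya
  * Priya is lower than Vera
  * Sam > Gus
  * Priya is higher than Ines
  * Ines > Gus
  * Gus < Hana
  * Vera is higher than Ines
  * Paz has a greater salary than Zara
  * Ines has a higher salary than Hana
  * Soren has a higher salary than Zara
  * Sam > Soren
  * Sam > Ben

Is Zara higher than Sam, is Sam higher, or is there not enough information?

Sam

The relevant relations are Zara < Hana; Hana < Ines; Ines < Priya; Priya < Ben; Ben < Sam.
Chaining these gives Zara < Hana < Ines < Priya < Ben < Sam.
So Sam is higher.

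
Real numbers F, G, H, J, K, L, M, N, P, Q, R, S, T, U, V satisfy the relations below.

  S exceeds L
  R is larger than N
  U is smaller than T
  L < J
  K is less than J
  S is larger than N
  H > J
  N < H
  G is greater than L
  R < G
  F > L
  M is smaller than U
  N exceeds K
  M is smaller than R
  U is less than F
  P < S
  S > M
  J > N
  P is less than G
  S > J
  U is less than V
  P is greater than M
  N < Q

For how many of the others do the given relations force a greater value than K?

7

Directly above K: N, J.
One step further: Q, H, R, S (6 so far).
One step further: G (7 so far).
No other element is forced above K by the given relations, so the count is 7.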